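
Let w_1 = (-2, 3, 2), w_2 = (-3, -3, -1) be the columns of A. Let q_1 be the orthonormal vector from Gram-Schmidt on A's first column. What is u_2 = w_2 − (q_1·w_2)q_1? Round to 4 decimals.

q_1 = w_1/‖w_1‖ = (-2, 3, 2)/4.1231 = (-0.4851, 0.7276, 0.4851).
r_{12} = q_1·w_2 = -1.2127.
u_2 = w_2 + 1.2127·q_1 = (-3.5882, -2.1176, -0.4118).

u_2 = (-3.5882, -2.1176, -0.4118)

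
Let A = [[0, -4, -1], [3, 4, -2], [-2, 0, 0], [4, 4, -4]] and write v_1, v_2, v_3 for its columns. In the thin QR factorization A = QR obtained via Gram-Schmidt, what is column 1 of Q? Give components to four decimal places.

q_1 = (0.0000, 0.5571, -0.3714, 0.7428)

q_1 = v_1/‖v_1‖ = (0, 3, -2, 4)/5.3852 = (0.0000, 0.5571, -0.3714, 0.7428).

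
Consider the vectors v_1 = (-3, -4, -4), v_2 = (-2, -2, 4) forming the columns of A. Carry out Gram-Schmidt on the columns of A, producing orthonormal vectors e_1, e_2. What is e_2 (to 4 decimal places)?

e_2 = (-0.4390, -0.4490, 0.7783)

e_1 = v_1/‖v_1‖ = (-3, -4, -4)/6.4031 = (-0.4685, -0.6247, -0.6247).
r_{12} = e_1·v_2 = -0.3123.
u_2 = v_2 + 0.3123·e_1 = (-2.1463, -2.1951, 3.8049).
‖u_2‖ = 4.8890, so e_2 = (-0.4390, -0.4490, 0.7783).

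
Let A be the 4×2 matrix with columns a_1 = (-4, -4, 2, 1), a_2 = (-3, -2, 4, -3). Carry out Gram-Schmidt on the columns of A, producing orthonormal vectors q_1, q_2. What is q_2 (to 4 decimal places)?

q_1 = a_1/‖a_1‖ = (-4, -4, 2, 1)/6.0828 = (-0.6576, -0.6576, 0.3288, 0.1644).
r_{12} = q_1·a_2 = 4.1100.
u_2 = a_2 − 4.1100·q_1 = (-0.2973, 0.7027, 2.6486, -3.6757).
‖u_2‖ = 4.5944, so q_2 = (-0.0647, 0.1529, 0.5765, -0.8000).

q_2 = (-0.0647, 0.1529, 0.5765, -0.8000)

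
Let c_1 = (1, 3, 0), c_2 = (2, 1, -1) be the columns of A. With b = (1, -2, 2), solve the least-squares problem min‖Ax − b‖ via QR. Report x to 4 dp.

x = (-0.5714, 0.1429)

e_1 = c_1/‖c_1‖ = (1, 3, 0)/3.1623 = (0.3162, 0.9487, 0.0000).
r_{12} = e_1·c_2 = 1.5811.
u_2 = c_2 − 1.5811·e_1 = (1.5000, -0.5000, -1.0000).
‖u_2‖ = 1.8708, so e_2 = (0.8018, -0.2673, -0.5345).
Qᵀb = (-1.5811, 0.2673).
Back-substitute: x_2 = 0.2673/1.8708 = 0.1429.
x_1 = (-1.5811 − 1.5811·0.1429)/3.1623 = -0.5714.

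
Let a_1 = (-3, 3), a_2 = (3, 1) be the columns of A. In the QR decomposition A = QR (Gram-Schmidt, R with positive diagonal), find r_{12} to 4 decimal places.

a_1 = (-3, 3); ‖a_1‖ = 4.2426, so e_1 = (-0.7071, 0.7071).
r_{12} = e_1·a_2 = -1.4142.

r_{12} = -1.4142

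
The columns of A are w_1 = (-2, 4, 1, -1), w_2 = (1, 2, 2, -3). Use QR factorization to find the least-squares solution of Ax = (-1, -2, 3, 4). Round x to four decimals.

w_1 = (-2, 4, 1, -1); ‖w_1‖ = 4.6904, so q_1 = (-0.4264, 0.8528, 0.2132, -0.2132).
q_1·w_2 = (-0.4264)·1 + 0.8528·2 + 0.2132·2 + (-0.2132)·(-3) = 2.3452.
u_2 = w_2 − 2.3452·q_1 = (2.0000, 0.0000, 1.5000, -2.5000).
‖u_2‖ = 3.5355, so q_2 = (0.5657, 0.0000, 0.4243, -0.7071).
Qᵀb = (-1.4924, -2.1213).
Back-substitute: x_2 = -2.1213/3.5355 = -0.6000.
x_1 = (-1.4924 − 2.3452·(-0.6000))/4.6904 = -0.0182.

x = (-0.0182, -0.6000)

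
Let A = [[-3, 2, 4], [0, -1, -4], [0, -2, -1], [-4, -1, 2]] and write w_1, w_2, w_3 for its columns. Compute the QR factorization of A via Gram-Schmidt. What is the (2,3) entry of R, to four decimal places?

w_1 = (-3, 0, 0, -4); ‖w_1‖ = 5.0000, so e_1 = (-0.6000, 0.0000, 0.0000, -0.8000).
e_1·w_2 = (-0.6000)·2 + 0.0000·(-1) + 0.0000·(-2) + (-0.8000)·(-1) = -0.4000.
u_2 = w_2 + 0.4000·e_1 = (1.7600, -1.0000, -2.0000, -1.3200).
‖u_2‖ = 3.1369, so e_2 = (0.5611, -0.3188, -0.6376, -0.4208).
r_{23} = e_2·w_3 = 3.3154.

r_{23} = 3.3154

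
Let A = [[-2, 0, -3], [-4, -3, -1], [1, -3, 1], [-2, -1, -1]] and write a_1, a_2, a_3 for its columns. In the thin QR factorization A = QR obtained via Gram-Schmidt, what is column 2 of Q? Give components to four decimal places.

q_2 = (0.2339, -0.3295, -0.9142, -0.0319)

a_1 = (-2, -4, 1, -2); ‖a_1‖ = 5.0000, so q_1 = (-0.4000, -0.8000, 0.2000, -0.4000).
q_1·a_2 = (-0.4000)·0 + (-0.8000)·(-3) + 0.2000·(-3) + (-0.4000)·(-1) = 2.2000.
u_2 = a_2 − 2.2000·q_1 = (0.8800, -1.2400, -3.4400, -0.1200).
‖u_2‖ = 3.7630, so q_2 = (0.2339, -0.3295, -0.9142, -0.0319).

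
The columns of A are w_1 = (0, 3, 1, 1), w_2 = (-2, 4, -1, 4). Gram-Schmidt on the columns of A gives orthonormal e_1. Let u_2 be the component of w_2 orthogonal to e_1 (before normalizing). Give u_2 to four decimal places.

w_1 = (0, 3, 1, 1); ‖w_1‖ = 3.3166, so e_1 = (0.0000, 0.9045, 0.3015, 0.3015).
e_1·w_2 = 0.0000·(-2) + 0.9045·4 + 0.3015·(-1) + 0.3015·4 = 4.5227.
u_2 = w_2 − 4.5227·e_1 = (-2.0000, -0.0909, -2.3636, 2.6364).

u_2 = (-2.0000, -0.0909, -2.3636, 2.6364)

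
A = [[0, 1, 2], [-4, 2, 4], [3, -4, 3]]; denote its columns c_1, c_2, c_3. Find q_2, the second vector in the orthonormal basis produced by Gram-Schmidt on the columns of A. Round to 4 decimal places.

q_2 = (0.4472, -0.5367, -0.7155)

c_1 = (0, -4, 3); ‖c_1‖ = 5.0000, so q_1 = (0.0000, -0.8000, 0.6000).
q_1·c_2 = 0.0000·1 + (-0.8000)·2 + 0.6000·(-4) = -4.0000.
u_2 = c_2 + 4.0000·q_1 = (1.0000, -1.2000, -1.6000).
‖u_2‖ = 2.2361, so q_2 = (0.4472, -0.5367, -0.7155).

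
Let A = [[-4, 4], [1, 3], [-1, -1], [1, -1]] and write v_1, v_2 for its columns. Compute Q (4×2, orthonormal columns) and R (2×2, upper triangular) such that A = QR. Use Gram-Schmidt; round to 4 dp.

v_1 = (-4, 1, -1, 1); ‖v_1‖ = 4.3589, so q_1 = (-0.9177, 0.2294, -0.2294, 0.2294).
q_1·v_2 = (-0.9177)·4 + 0.2294·3 + (-0.2294)·(-1) + 0.2294·(-1) = -2.9824.
u_2 = v_2 + 2.9824·q_1 = (1.2632, 3.6842, -1.6842, -0.3158).
‖u_2‖ = 4.2550, so q_2 = (0.2969, 0.8658, -0.3958, -0.0742).

Q = [[-0.9177, 0.2969], [0.2294, 0.8658], [-0.2294, -0.3958], [0.2294, -0.0742]], R = [[4.3589, -2.9824], [0.0000, 4.2550]]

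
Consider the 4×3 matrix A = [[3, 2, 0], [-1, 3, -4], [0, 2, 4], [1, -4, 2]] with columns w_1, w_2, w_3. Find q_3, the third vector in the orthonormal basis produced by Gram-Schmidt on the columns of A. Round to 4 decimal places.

w_1 = (3, -1, 0, 1); ‖w_1‖ = 3.3166, so q_1 = (0.9045, -0.3015, 0.0000, 0.3015).
q_1·w_2 = 0.9045·2 + (-0.3015)·3 + 0.0000·2 + 0.3015·(-4) = -0.3015.
u_2 = w_2 + 0.3015·q_1 = (2.2727, 2.9091, 2.0000, -3.9091).
‖u_2‖ = 5.7366, so q_2 = (0.3962, 0.5071, 0.3486, -0.6814).
q_1·w_3 = 0.9045·0 + (-0.3015)·(-4) + 0.0000·4 + 0.3015·2 = 1.8091; q_2·w_3 = 0.3962·0 + 0.5071·(-4) + 0.3486·4 + (-0.6814)·2 = -1.9967.
u_3 = w_3 − 1.8091·q_1 + 1.9967·q_2 = (-0.8453, -2.4420, 4.6961, 0.0939).
‖u_3‖ = 5.3610, so q_3 = (-0.1577, -0.4555, 0.8760, 0.0175).

q_3 = (-0.1577, -0.4555, 0.8760, 0.0175)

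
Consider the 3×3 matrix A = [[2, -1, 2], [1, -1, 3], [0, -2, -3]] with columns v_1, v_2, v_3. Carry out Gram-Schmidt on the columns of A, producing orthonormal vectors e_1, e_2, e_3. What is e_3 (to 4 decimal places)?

e_1 = v_1/‖v_1‖ = (2, 1, 0)/2.2361 = (0.8944, 0.4472, 0.0000).
r_{12} = e_1·v_2 = -1.3416.
u_2 = v_2 + 1.3416·e_1 = (0.2000, -0.4000, -2.0000).
‖u_2‖ = 2.0494, so e_2 = (0.0976, -0.1952, -0.9759).
r_{13} = e_1·v_3 = 3.1305; r_{23} = e_2·v_3 = 2.5373.
u_3 = v_3 − 3.1305·e_1 − 2.5373·e_2 = (-1.0476, 2.0952, -0.5238).
‖u_3‖ = 2.4004, so e_3 = (-0.4364, 0.8729, -0.2182).

e_3 = (-0.4364, 0.8729, -0.2182)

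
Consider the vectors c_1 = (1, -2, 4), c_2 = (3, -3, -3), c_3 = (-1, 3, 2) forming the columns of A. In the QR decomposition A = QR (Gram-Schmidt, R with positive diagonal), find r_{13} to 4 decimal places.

r_{13} = 0.2182

c_1 = (1, -2, 4); ‖c_1‖ = 4.5826, so e_1 = (0.2182, -0.4364, 0.8729).
r_{13} = e_1·c_3 = 0.2182.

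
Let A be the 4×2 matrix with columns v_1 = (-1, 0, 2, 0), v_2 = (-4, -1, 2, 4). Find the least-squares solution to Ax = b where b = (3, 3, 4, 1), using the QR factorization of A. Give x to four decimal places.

x = (1.7273, -0.4545)

e_1 = v_1/‖v_1‖ = (-1, 0, 2, 0)/2.2361 = (-0.4472, 0.0000, 0.8944, 0.0000).
r_{12} = e_1·v_2 = 3.5777.
u_2 = v_2 − 3.5777·e_1 = (-2.4000, -1.0000, -1.2000, 4.0000).
‖u_2‖ = 4.9193, so e_2 = (-0.4879, -0.2033, -0.2439, 0.8131).
Qᵀb = (2.2361, -2.2361).
Back-substitute: x_2 = -2.2361/4.9193 = -0.4545.
x_1 = (2.2361 − 3.5777·(-0.4545))/2.2361 = 1.7273.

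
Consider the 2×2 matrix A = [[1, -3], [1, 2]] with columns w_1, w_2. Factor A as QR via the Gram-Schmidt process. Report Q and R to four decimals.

Q = [[0.7071, -0.7071], [0.7071, 0.7071]], R = [[1.4142, -0.7071], [0.0000, 3.5355]]

e_1 = w_1/‖w_1‖ = (1, 1)/1.4142 = (0.7071, 0.7071).
r_{12} = e_1·w_2 = -0.7071.
u_2 = w_2 + 0.7071·e_1 = (-2.5000, 2.5000).
‖u_2‖ = 3.5355, so e_2 = (-0.7071, 0.7071).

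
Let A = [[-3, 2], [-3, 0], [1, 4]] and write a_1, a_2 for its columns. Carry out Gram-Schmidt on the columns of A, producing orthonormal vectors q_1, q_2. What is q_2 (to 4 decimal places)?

q_2 = (0.3786, -0.0710, 0.9228)

a_1 = (-3, -3, 1); ‖a_1‖ = 4.3589, so q_1 = (-0.6882, -0.6882, 0.2294).
q_1·a_2 = (-0.6882)·2 + (-0.6882)·0 + 0.2294·4 = -0.4588.
u_2 = a_2 + 0.4588·q_1 = (1.6842, -0.3158, 4.1053).
‖u_2‖ = 4.4485, so q_2 = (0.3786, -0.0710, 0.9228).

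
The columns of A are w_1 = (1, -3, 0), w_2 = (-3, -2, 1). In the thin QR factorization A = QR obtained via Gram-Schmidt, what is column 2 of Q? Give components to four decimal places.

w_1 = (1, -3, 0); ‖w_1‖ = 3.1623, so q_1 = (0.3162, -0.9487, 0.0000).
q_1·w_2 = 0.3162·(-3) + (-0.9487)·(-2) + 0.0000·1 = 0.9487.
u_2 = w_2 − 0.9487·q_1 = (-3.3000, -1.1000, 1.0000).
‖u_2‖ = 3.6194, so q_2 = (-0.9118, -0.3039, 0.2763).

q_2 = (-0.9118, -0.3039, 0.2763)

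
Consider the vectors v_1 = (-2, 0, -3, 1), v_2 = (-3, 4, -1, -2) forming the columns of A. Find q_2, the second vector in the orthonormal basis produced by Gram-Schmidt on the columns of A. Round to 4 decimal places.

q_1 = v_1/‖v_1‖ = (-2, 0, -3, 1)/3.7417 = (-0.5345, 0.0000, -0.8018, 0.2673).
r_{12} = q_1·v_2 = 1.8708.
u_2 = v_2 − 1.8708·q_1 = (-2.0000, 4.0000, 0.5000, -2.5000).
‖u_2‖ = 5.1478, so q_2 = (-0.3885, 0.7770, 0.0971, -0.4856).

q_2 = (-0.3885, 0.7770, 0.0971, -0.4856)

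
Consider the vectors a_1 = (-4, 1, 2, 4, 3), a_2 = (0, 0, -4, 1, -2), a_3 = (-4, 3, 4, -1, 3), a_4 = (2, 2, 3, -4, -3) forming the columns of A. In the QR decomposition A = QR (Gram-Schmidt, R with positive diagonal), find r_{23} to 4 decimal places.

r_{23} = -3.6976

a_1 = (-4, 1, 2, 4, 3); ‖a_1‖ = 6.7823, so q_1 = (-0.5898, 0.1474, 0.2949, 0.5898, 0.4423).
q_1·a_2 = (-0.5898)·0 + 0.1474·0 + 0.2949·(-4) + 0.5898·1 + 0.4423·(-2) = -1.4744.
u_2 = a_2 + 1.4744·q_1 = (-0.8696, 0.2174, -3.5652, 1.8696, -1.3478).
‖u_2‖ = 4.3389, so q_2 = (-0.2004, 0.0501, -0.8217, 0.4309, -0.3106).
r_{23} = q_2·a_3 = -3.6976.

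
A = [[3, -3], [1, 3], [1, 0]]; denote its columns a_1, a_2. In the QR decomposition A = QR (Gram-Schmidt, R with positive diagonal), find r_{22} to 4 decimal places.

r_{22} = 3.8376

a_1 = (3, 1, 1); ‖a_1‖ = 3.3166, so e_1 = (0.9045, 0.3015, 0.3015).
e_1·a_2 = 0.9045·(-3) + 0.3015·3 + 0.3015·0 = -1.8091.
u_2 = a_2 + 1.8091·e_1 = (-1.3636, 3.5455, 0.5455).
r_{22} = ‖u_2‖ = 3.8376.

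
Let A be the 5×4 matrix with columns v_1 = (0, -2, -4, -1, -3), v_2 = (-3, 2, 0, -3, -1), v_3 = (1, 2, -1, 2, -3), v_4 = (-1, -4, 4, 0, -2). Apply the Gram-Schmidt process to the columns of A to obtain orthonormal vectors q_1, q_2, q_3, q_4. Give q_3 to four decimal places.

v_1 = (0, -2, -4, -1, -3); ‖v_1‖ = 5.4772, so q_1 = (0.0000, -0.3651, -0.7303, -0.1826, -0.5477).
q_1·v_2 = 0.0000·(-3) + (-0.3651)·2 + (-0.7303)·0 + (-0.1826)·(-3) + (-0.5477)·(-1) = 0.3651.
u_2 = v_2 − 0.3651·q_1 = (-3.0000, 2.1333, 0.2667, -2.9333, -0.8000).
‖u_2‖ = 4.7819, so q_2 = (-0.6274, 0.4461, 0.0558, -0.6134, -0.1673).
q_1·v_3 = 0.0000·1 + (-0.3651)·2 + (-0.7303)·(-1) + (-0.1826)·2 + (-0.5477)·(-3) = 1.2780; q_2·v_3 = (-0.6274)·1 + 0.4461·2 + 0.0558·(-1) + (-0.6134)·2 + (-0.1673)·(-3) = -0.5158.
u_3 = v_3 − 1.2780·q_1 + 0.5158·q_2 = (0.6764, 2.6968, -0.0379, 1.9169, -2.3863).
‖u_3‖ = 4.1353, so q_3 = (0.1636, 0.6521, -0.0092, 0.4635, -0.5771).

q_3 = (0.1636, 0.6521, -0.0092, 0.4635, -0.5771)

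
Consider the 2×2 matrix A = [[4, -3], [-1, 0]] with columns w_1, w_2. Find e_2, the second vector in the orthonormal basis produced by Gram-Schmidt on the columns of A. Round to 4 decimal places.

e_2 = (-0.2425, -0.9701)

w_1 = (4, -1); ‖w_1‖ = 4.1231, so e_1 = (0.9701, -0.2425).
e_1·w_2 = 0.9701·(-3) + (-0.2425)·0 = -2.9104.
u_2 = w_2 + 2.9104·e_1 = (-0.1765, -0.7059).
‖u_2‖ = 0.7276, so e_2 = (-0.2425, -0.9701).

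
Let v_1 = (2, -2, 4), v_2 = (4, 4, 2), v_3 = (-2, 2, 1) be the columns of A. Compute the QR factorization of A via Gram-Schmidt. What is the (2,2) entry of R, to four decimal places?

r_{22} = 5.7735

v_1 = (2, -2, 4); ‖v_1‖ = 4.8990, so e_1 = (0.4082, -0.4082, 0.8165).
e_1·v_2 = 0.4082·4 + (-0.4082)·4 + 0.8165·2 = 1.6330.
u_2 = v_2 − 1.6330·e_1 = (3.3333, 4.6667, 0.6667).
r_{22} = ‖u_2‖ = 5.7735.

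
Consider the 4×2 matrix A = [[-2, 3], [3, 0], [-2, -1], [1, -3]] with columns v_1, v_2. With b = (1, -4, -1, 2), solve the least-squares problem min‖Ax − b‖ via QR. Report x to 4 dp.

v_1 = (-2, 3, -2, 1); ‖v_1‖ = 4.2426, so q_1 = (-0.4714, 0.7071, -0.4714, 0.2357).
q_1·v_2 = (-0.4714)·3 + 0.7071·0 + (-0.4714)·(-1) + 0.2357·(-3) = -1.6499.
u_2 = v_2 + 1.6499·q_1 = (2.2222, 1.1667, -1.7778, -2.6111).
‖u_2‖ = 4.0346, so q_2 = (0.5508, 0.2892, -0.4406, -0.6472).
Qᵀb = (-2.3570, -1.4596).
Back-substitute: x_2 = -1.4596/4.0346 = -0.3618.
x_1 = (-2.3570 + 1.6499·(-0.3618))/4.2426 = -0.6962.

x = (-0.6962, -0.3618)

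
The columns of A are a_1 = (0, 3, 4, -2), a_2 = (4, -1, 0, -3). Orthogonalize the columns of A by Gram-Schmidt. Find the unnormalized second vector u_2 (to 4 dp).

a_1 = (0, 3, 4, -2); ‖a_1‖ = 5.3852, so e_1 = (0.0000, 0.5571, 0.7428, -0.3714).
e_1·a_2 = 0.0000·4 + 0.5571·(-1) + 0.7428·0 + (-0.3714)·(-3) = 0.5571.
u_2 = a_2 − 0.5571·e_1 = (4.0000, -1.3103, -0.4138, -2.7931).

u_2 = (4.0000, -1.3103, -0.4138, -2.7931)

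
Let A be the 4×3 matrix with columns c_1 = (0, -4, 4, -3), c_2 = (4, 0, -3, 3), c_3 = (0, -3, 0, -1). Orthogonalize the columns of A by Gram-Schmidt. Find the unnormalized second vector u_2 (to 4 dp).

u_2 = (4.0000, -2.0488, -0.9512, 1.4634)

q_1 = c_1/‖c_1‖ = (0, -4, 4, -3)/6.4031 = (0.0000, -0.6247, 0.6247, -0.4685).
r_{12} = q_1·c_2 = -3.2796.
u_2 = c_2 + 3.2796·q_1 = (4.0000, -2.0488, -0.9512, 1.4634).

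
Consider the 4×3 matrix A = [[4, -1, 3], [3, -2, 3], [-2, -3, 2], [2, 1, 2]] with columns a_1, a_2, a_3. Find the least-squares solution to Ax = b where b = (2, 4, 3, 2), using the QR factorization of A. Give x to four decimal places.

x = (-0.2143, -0.1387, 1.1807)

a_1 = (4, 3, -2, 2); ‖a_1‖ = 5.7446, so q_1 = (0.6963, 0.5222, -0.3482, 0.3482).
q_1·a_2 = 0.6963·(-1) + 0.5222·(-2) + (-0.3482)·(-3) + 0.3482·1 = -0.3482.
u_2 = a_2 + 0.3482·q_1 = (-0.7576, -1.8182, -3.1212, 1.1212).
‖u_2‖ = 3.8573, so q_2 = (-0.1964, -0.4714, -0.8092, 0.2907).
q_1·a_3 = 0.6963·3 + 0.5222·3 + (-0.3482)·2 + 0.3482·2 = 3.6556; q_2·a_3 = (-0.1964)·3 + (-0.4714)·3 + (-0.8092)·2 + 0.2907·2 = -3.0403.
u_3 = a_3 − 3.6556·q_1 + 3.0403·q_2 = (-0.1426, -0.3422, 0.8126, 1.6110).
‖u_3‖ = 1.8420, so q_3 = (-0.0774, -0.1858, 0.4412, 0.8746).
Qᵀb = (3.1334, -4.1244, 2.1748).
Back-substitute: x_3 = 2.1748/1.8420 = 1.1807.
x_2 = (-4.1244 + 3.0403·1.1807)/3.8573 = -0.1387.
x_1 = (3.1334 + 0.3482·(-0.1387) − 3.6556·1.1807)/5.7446 = -0.2143.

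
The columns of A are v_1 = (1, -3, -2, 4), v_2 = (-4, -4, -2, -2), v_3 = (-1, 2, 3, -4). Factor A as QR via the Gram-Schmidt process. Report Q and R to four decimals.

v_1 = (1, -3, -2, 4); ‖v_1‖ = 5.4772, so e_1 = (0.1826, -0.5477, -0.3651, 0.7303).
e_1·v_2 = 0.1826·(-4) + (-0.5477)·(-4) + (-0.3651)·(-2) + 0.7303·(-2) = 0.7303.
u_2 = v_2 − 0.7303·e_1 = (-4.1333, -3.6000, -1.7333, -2.5333).
‖u_2‖ = 6.2823, so e_2 = (-0.6579, -0.5730, -0.2759, -0.4033).
e_1·v_3 = 0.1826·(-1) + (-0.5477)·2 + (-0.3651)·3 + 0.7303·(-4) = -5.2947; e_2·v_3 = (-0.6579)·(-1) + (-0.5730)·2 + (-0.2759)·3 + (-0.4033)·(-4) = 0.2971.
u_3 = v_3 + 5.2947·e_1 − 0.2971·e_2 = (0.1622, -0.7297, 1.1486, -0.0135).
‖u_3‖ = 1.3705, so e_3 = (0.1183, -0.5324, 0.8381, -0.0099).

Q = [[0.1826, -0.6579, 0.1183], [-0.5477, -0.5730, -0.5324], [-0.3651, -0.2759, 0.8381], [0.7303, -0.4033, -0.0099]], R = [[5.4772, 0.7303, -5.2947], [0.0000, 6.2823, 0.2971], [0.0000, 0.0000, 1.3705]]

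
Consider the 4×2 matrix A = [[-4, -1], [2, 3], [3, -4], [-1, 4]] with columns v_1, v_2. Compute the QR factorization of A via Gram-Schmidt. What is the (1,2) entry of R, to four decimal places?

r_{12} = -1.0954

v_1 = (-4, 2, 3, -1); ‖v_1‖ = 5.4772, so e_1 = (-0.7303, 0.3651, 0.5477, -0.1826).
r_{12} = e_1·v_2 = -1.0954.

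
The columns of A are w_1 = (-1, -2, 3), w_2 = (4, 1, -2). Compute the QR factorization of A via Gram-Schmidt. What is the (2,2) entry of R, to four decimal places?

r_{22} = 3.2733

w_1 = (-1, -2, 3); ‖w_1‖ = 3.7417, so q_1 = (-0.2673, -0.5345, 0.8018).
q_1·w_2 = (-0.2673)·4 + (-0.5345)·1 + 0.8018·(-2) = -3.2071.
u_2 = w_2 + 3.2071·q_1 = (3.1429, -0.7143, 0.5714).
r_{22} = ‖u_2‖ = 3.2733.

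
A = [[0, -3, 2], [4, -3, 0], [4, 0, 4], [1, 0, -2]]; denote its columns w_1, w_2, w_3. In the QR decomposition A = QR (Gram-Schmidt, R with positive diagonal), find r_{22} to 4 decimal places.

w_1 = (0, 4, 4, 1); ‖w_1‖ = 5.7446, so q_1 = (0.0000, 0.6963, 0.6963, 0.1741).
q_1·w_2 = 0.0000·(-3) + 0.6963·(-3) + 0.6963·0 + 0.1741·0 = -2.0889.
u_2 = w_2 + 2.0889·q_1 = (-3.0000, -1.5455, 1.4545, 0.3636).
r_{22} = ‖u_2‖ = 3.6927.

r_{22} = 3.6927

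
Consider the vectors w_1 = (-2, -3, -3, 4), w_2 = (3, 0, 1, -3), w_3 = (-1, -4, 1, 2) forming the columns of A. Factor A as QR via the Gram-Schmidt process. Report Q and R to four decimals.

w_1 = (-2, -3, -3, 4); ‖w_1‖ = 6.1644, so q_1 = (-0.3244, -0.4867, -0.4867, 0.6489).
q_1·w_2 = (-0.3244)·3 + (-0.4867)·0 + (-0.4867)·1 + 0.6489·(-3) = -3.4066.
u_2 = w_2 + 3.4066·q_1 = (1.8947, -1.6579, -0.6579, -0.7895).
‖u_2‖ = 2.7193, so q_2 = (0.6968, -0.6097, -0.2419, -0.2903).
q_1·w_3 = (-0.3244)·(-1) + (-0.4867)·(-4) + (-0.4867)·1 + 0.6489·2 = 3.0822; q_2·w_3 = 0.6968·(-1) + (-0.6097)·(-4) + (-0.2419)·1 + (-0.2903)·2 = 0.9193.
u_3 = w_3 − 3.0822·q_1 − 0.9193·q_2 = (-0.6406, -1.9395, 2.7224, 0.2669).
‖u_3‖ = 3.4139, so q_3 = (-0.1876, -0.5681, 0.7974, 0.0782).

Q = [[-0.3244, 0.6968, -0.1876], [-0.4867, -0.6097, -0.5681], [-0.4867, -0.2419, 0.7974], [0.6489, -0.2903, 0.0782]], R = [[6.1644, -3.4066, 3.0822], [0.0000, 2.7193, 0.9193], [0.0000, 0.0000, 3.4139]]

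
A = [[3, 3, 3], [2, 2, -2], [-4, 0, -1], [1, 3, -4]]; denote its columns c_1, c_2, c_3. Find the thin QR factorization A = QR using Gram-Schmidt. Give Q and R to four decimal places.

c_1 = (3, 2, -4, 1); ‖c_1‖ = 5.4772, so q_1 = (0.5477, 0.3651, -0.7303, 0.1826).
q_1·c_2 = 0.5477·3 + 0.3651·2 + (-0.7303)·0 + 0.1826·3 = 2.9212.
u_2 = c_2 − 2.9212·q_1 = (1.4000, 0.9333, 2.1333, 2.4667).
‖u_2‖ = 3.6697, so q_2 = (0.3815, 0.2543, 0.5813, 0.6722).
q_1·c_3 = 0.5477·3 + 0.3651·(-2) + (-0.7303)·(-1) + 0.1826·(-4) = 0.9129; q_2·c_3 = 0.3815·3 + 0.2543·(-2) + 0.5813·(-1) + 0.6722·(-4) = -2.6342.
u_3 = c_3 − 0.9129·q_1 + 2.6342·q_2 = (3.5050, -1.6634, 1.1980, -2.3960).
‖u_3‖ = 4.7146, so q_3 = (0.7434, -0.3528, 0.2541, -0.5082).

Q = [[0.5477, 0.3815, 0.7434], [0.3651, 0.2543, -0.3528], [-0.7303, 0.5813, 0.2541], [0.1826, 0.6722, -0.5082]], R = [[5.4772, 2.9212, 0.9129], [0.0000, 3.6697, -2.6342], [0.0000, 0.0000, 4.7146]]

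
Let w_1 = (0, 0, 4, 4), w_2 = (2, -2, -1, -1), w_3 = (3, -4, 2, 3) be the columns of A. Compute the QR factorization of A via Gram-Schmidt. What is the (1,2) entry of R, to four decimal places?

r_{12} = -1.4142

e_1 = w_1/‖w_1‖ = (0, 0, 4, 4)/5.6569 = (0.0000, 0.0000, 0.7071, 0.7071).
r_{12} = e_1·w_2 = -1.4142.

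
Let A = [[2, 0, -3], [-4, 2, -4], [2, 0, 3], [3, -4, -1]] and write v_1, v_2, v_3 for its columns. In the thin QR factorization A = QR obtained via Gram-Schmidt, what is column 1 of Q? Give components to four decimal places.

v_1 = (2, -4, 2, 3); ‖v_1‖ = 5.7446, so q_1 = (0.3482, -0.6963, 0.3482, 0.5222).

q_1 = (0.3482, -0.6963, 0.3482, 0.5222)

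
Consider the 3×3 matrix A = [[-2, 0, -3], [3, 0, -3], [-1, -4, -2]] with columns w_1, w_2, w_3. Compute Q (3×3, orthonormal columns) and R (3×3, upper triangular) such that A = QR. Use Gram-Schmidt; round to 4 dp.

Q = [[-0.5345, 0.1482, -0.8321], [0.8018, -0.2224, -0.5547], [-0.2673, -0.9636, 0.0000]], R = [[3.7417, 1.0690, -0.2673], [0.0000, 3.8545, 2.1496], [0.0000, 0.0000, 4.1603]]

q_1 = w_1/‖w_1‖ = (-2, 3, -1)/3.7417 = (-0.5345, 0.8018, -0.2673).
r_{12} = q_1·w_2 = 1.0690.
u_2 = w_2 − 1.0690·q_1 = (0.5714, -0.8571, -3.7143).
‖u_2‖ = 3.8545, so q_2 = (0.1482, -0.2224, -0.9636).
r_{13} = q_1·w_3 = -0.2673; r_{23} = q_2·w_3 = 2.1496.
u_3 = w_3 + 0.2673·q_1 − 2.1496·q_2 = (-3.4615, -2.3077, 0.0000).
‖u_3‖ = 4.1603, so q_3 = (-0.8321, -0.5547, 0.0000).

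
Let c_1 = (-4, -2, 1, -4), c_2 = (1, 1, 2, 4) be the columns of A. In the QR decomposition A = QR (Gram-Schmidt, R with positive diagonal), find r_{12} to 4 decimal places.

r_{12} = -3.2880

c_1 = (-4, -2, 1, -4); ‖c_1‖ = 6.0828, so q_1 = (-0.6576, -0.3288, 0.1644, -0.6576).
r_{12} = q_1·c_2 = -3.2880.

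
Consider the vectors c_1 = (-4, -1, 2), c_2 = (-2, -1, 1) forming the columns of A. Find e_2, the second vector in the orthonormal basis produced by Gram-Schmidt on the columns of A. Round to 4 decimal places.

c_1 = (-4, -1, 2); ‖c_1‖ = 4.5826, so e_1 = (-0.8729, -0.2182, 0.4364).
e_1·c_2 = (-0.8729)·(-2) + (-0.2182)·(-1) + 0.4364·1 = 2.4004.
u_2 = c_2 − 2.4004·e_1 = (0.0952, -0.4762, -0.0476).
‖u_2‖ = 0.4880, so e_2 = (0.1952, -0.9759, -0.0976).

e_2 = (0.1952, -0.9759, -0.0976)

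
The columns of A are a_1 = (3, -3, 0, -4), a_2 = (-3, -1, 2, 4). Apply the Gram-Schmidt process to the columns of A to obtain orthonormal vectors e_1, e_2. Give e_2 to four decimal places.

e_2 = (-0.2667, -0.7408, 0.5037, 0.3556)

a_1 = (3, -3, 0, -4); ‖a_1‖ = 5.8310, so e_1 = (0.5145, -0.5145, 0.0000, -0.6860).
e_1·a_2 = 0.5145·(-3) + (-0.5145)·(-1) + 0.0000·2 + (-0.6860)·4 = -3.7730.
u_2 = a_2 + 3.7730·e_1 = (-1.0588, -2.9412, 2.0000, 1.4118).
‖u_2‖ = 3.9705, so e_2 = (-0.2667, -0.7408, 0.5037, 0.3556).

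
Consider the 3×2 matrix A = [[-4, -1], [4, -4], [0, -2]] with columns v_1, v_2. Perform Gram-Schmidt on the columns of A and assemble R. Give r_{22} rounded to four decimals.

v_1 = (-4, 4, 0); ‖v_1‖ = 5.6569, so q_1 = (-0.7071, 0.7071, 0.0000).
q_1·v_2 = (-0.7071)·(-1) + 0.7071·(-4) + 0.0000·(-2) = -2.1213.
u_2 = v_2 + 2.1213·q_1 = (-2.5000, -2.5000, -2.0000).
r_{22} = ‖u_2‖ = 4.0620.

r_{22} = 4.0620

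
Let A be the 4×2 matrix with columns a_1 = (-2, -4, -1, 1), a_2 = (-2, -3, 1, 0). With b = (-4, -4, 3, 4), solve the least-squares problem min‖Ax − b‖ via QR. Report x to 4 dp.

x = (0.0602, 1.5783)

a_1 = (-2, -4, -1, 1); ‖a_1‖ = 4.6904, so e_1 = (-0.4264, -0.8528, -0.2132, 0.2132).
e_1·a_2 = (-0.4264)·(-2) + (-0.8528)·(-3) + (-0.2132)·1 + 0.2132·0 = 3.1980.
u_2 = a_2 − 3.1980·e_1 = (-0.6364, -0.2727, 1.6818, -0.6818).
‖u_2‖ = 1.9424, so e_2 = (-0.3276, -0.1404, 0.8659, -0.3510).
Qᵀb = (5.3300, 3.0656).
Back-substitute: x_2 = 3.0656/1.9424 = 1.5783.
x_1 = (5.3300 − 3.1980·1.5783)/4.6904 = 0.0602.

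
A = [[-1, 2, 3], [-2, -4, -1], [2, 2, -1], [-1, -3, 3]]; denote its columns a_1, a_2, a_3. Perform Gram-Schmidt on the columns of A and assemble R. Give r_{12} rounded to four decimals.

r_{12} = 4.1110

a_1 = (-1, -2, 2, -1); ‖a_1‖ = 3.1623, so q_1 = (-0.3162, -0.6325, 0.6325, -0.3162).
r_{12} = q_1·a_2 = 4.1110.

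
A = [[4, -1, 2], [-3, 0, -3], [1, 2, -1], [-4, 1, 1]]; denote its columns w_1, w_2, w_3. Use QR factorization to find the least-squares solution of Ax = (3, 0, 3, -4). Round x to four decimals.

x = (1.0333, 0.4667, -0.8000)

w_1 = (4, -3, 1, -4); ‖w_1‖ = 6.4807, so e_1 = (0.6172, -0.4629, 0.1543, -0.6172).
e_1·w_2 = 0.6172·(-1) + (-0.4629)·0 + 0.1543·2 + (-0.6172)·1 = -0.9258.
u_2 = w_2 + 0.9258·e_1 = (-0.4286, -0.4286, 2.1429, 0.4286).
‖u_2‖ = 2.2678, so e_2 = (-0.1890, -0.1890, 0.9449, 0.1890).
e_1·w_3 = 0.6172·2 + (-0.4629)·(-3) + 0.1543·(-1) + (-0.6172)·1 = 1.8516; e_2·w_3 = (-0.1890)·2 + (-0.1890)·(-3) + 0.9449·(-1) + 0.1890·1 = -0.5669.
u_3 = w_3 − 1.8516·e_1 + 0.5669·e_2 = (0.7500, -2.2500, -0.7500, 2.2500).
‖u_3‖ = 3.3541, so e_3 = (0.2236, -0.6708, -0.2236, 0.6708).
Qᵀb = (4.7834, 1.5119, -2.6833).
Back-substitute: x_3 = -2.6833/3.3541 = -0.8000.
x_2 = (1.5119 + 0.5669·(-0.8000))/2.2678 = 0.4667.
x_1 = (4.7834 + 0.9258·0.4667 − 1.8516·(-0.8000))/6.4807 = 1.0333.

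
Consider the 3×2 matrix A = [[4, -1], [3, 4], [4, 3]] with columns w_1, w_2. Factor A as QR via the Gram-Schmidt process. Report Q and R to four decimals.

Q = [[0.6247, -0.7322], [0.4685, 0.6294], [0.6247, 0.2602]], R = [[6.4031, 3.1235], [0.0000, 4.0304]]

w_1 = (4, 3, 4); ‖w_1‖ = 6.4031, so q_1 = (0.6247, 0.4685, 0.6247).
q_1·w_2 = 0.6247·(-1) + 0.4685·4 + 0.6247·3 = 3.1235.
u_2 = w_2 − 3.1235·q_1 = (-2.9512, 2.5366, 1.0488).
‖u_2‖ = 4.0304, so q_2 = (-0.7322, 0.6294, 0.2602).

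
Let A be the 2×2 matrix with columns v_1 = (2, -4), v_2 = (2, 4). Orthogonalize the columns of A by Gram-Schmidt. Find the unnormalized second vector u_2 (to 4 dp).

u_2 = (3.2000, 1.6000)

v_1 = (2, -4); ‖v_1‖ = 4.4721, so e_1 = (0.4472, -0.8944).
e_1·v_2 = 0.4472·2 + (-0.8944)·4 = -2.6833.
u_2 = v_2 + 2.6833·e_1 = (3.2000, 1.6000).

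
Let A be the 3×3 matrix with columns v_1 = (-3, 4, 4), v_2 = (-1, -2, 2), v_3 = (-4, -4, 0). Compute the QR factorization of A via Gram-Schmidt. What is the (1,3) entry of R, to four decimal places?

v_1 = (-3, 4, 4); ‖v_1‖ = 6.4031, so e_1 = (-0.4685, 0.6247, 0.6247).
r_{13} = e_1·v_3 = -0.6247.

r_{13} = -0.6247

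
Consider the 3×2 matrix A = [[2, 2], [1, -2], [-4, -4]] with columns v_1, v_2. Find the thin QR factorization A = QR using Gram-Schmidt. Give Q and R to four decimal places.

Q = [[0.4364, 0.0976], [0.2182, -0.9759], [-0.8729, -0.1952]], R = [[4.5826, 3.9279], [0.0000, 2.9277]]

v_1 = (2, 1, -4); ‖v_1‖ = 4.5826, so e_1 = (0.4364, 0.2182, -0.8729).
e_1·v_2 = 0.4364·2 + 0.2182·(-2) + (-0.8729)·(-4) = 3.9279.
u_2 = v_2 − 3.9279·e_1 = (0.2857, -2.8571, -0.5714).
‖u_2‖ = 2.9277, so e_2 = (0.0976, -0.9759, -0.1952).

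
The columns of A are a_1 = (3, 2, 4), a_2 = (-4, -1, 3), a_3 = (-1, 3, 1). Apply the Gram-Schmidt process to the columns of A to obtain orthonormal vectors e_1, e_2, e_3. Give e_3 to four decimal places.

e_3 = (-0.3651, 0.9129, -0.1826)

e_1 = a_1/‖a_1‖ = (3, 2, 4)/5.3852 = (0.5571, 0.3714, 0.7428).
r_{12} = e_1·a_2 = -0.3714.
u_2 = a_2 + 0.3714·e_1 = (-3.7931, -0.8621, 3.2759).
‖u_2‖ = 5.0855, so e_2 = (-0.7459, -0.1695, 0.6442).
r_{13} = e_1·a_3 = 1.2999; r_{23} = e_2·a_3 = 0.8815.
u_3 = a_3 − 1.2999·e_1 − 0.8815·e_2 = (-1.0667, 2.6667, -0.5333).
‖u_3‖ = 2.9212, so e_3 = (-0.3651, 0.9129, -0.1826).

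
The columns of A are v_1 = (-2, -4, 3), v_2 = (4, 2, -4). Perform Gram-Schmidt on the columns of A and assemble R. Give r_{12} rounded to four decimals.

r_{12} = -5.1995

v_1 = (-2, -4, 3); ‖v_1‖ = 5.3852, so e_1 = (-0.3714, -0.7428, 0.5571).
r_{12} = e_1·v_2 = -5.1995.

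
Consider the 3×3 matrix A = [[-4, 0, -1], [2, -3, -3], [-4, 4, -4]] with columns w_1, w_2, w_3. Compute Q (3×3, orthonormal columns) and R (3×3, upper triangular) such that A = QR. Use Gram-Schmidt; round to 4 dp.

Q = [[-0.6667, -0.7191, 0.1961], [0.3333, -0.5230, -0.7845], [-0.6667, 0.4576, -0.5883]], R = [[6.0000, -3.6667, 2.3333], [0.0000, 3.3993, 0.4576], [0.0000, 0.0000, 4.5107]]

w_1 = (-4, 2, -4); ‖w_1‖ = 6.0000, so e_1 = (-0.6667, 0.3333, -0.6667).
e_1·w_2 = (-0.6667)·0 + 0.3333·(-3) + (-0.6667)·4 = -3.6667.
u_2 = w_2 + 3.6667·e_1 = (-2.4444, -1.7778, 1.5556).
‖u_2‖ = 3.3993, so e_2 = (-0.7191, -0.5230, 0.4576).
e_1·w_3 = (-0.6667)·(-1) + 0.3333·(-3) + (-0.6667)·(-4) = 2.3333; e_2·w_3 = (-0.7191)·(-1) + (-0.5230)·(-3) + 0.4576·(-4) = 0.4576.
u_3 = w_3 − 2.3333·e_1 − 0.4576·e_2 = (0.8846, -3.5385, -2.6538).
‖u_3‖ = 4.5107, so e_3 = (0.1961, -0.7845, -0.5883).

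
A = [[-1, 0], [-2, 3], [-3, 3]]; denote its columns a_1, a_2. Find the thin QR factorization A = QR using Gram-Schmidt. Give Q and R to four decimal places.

q_1 = a_1/‖a_1‖ = (-1, -2, -3)/3.7417 = (-0.2673, -0.5345, -0.8018).
r_{12} = q_1·a_2 = -4.0089.
u_2 = a_2 + 4.0089·q_1 = (-1.0714, 0.8571, -0.2143).
‖u_2‖ = 1.3887, so q_2 = (-0.7715, 0.6172, -0.1543).

Q = [[-0.2673, -0.7715], [-0.5345, 0.6172], [-0.8018, -0.1543]], R = [[3.7417, -4.0089], [0.0000, 1.3887]]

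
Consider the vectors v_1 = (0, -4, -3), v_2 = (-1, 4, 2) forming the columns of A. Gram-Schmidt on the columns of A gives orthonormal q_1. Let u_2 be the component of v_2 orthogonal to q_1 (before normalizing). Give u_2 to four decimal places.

u_2 = (-1.0000, 0.4800, -0.6400)

v_1 = (0, -4, -3); ‖v_1‖ = 5.0000, so q_1 = (0.0000, -0.8000, -0.6000).
q_1·v_2 = 0.0000·(-1) + (-0.8000)·4 + (-0.6000)·2 = -4.4000.
u_2 = v_2 + 4.4000·q_1 = (-1.0000, 0.4800, -0.6400).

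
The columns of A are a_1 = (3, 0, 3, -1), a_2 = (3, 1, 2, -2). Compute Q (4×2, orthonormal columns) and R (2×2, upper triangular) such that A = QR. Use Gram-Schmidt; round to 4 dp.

a_1 = (3, 0, 3, -1); ‖a_1‖ = 4.3589, so q_1 = (0.6882, 0.0000, 0.6882, -0.2294).
q_1·a_2 = 0.6882·3 + 0.0000·1 + 0.6882·2 + (-0.2294)·(-2) = 3.9001.
u_2 = a_2 − 3.9001·q_1 = (0.3158, 1.0000, -0.6842, -1.1053).
‖u_2‖ = 1.6702, so q_2 = (0.1891, 0.5987, -0.4097, -0.6618).

Q = [[0.6882, 0.1891], [0.0000, 0.5987], [0.6882, -0.4097], [-0.2294, -0.6618]], R = [[4.3589, 3.9001], [0.0000, 1.6702]]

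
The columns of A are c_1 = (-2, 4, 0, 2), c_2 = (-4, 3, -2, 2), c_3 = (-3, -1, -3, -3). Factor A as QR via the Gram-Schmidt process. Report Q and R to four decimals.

Q = [[-0.4082, -0.6667, -0.1519], [0.8165, -0.3333, 0.3799], [0.0000, -0.6667, -0.0380], [0.4082, 0.0000, -0.9117]], R = [[4.8990, 4.8990, -0.8165], [0.0000, 3.0000, 4.3333], [0.0000, 0.0000, 2.9250]]

c_1 = (-2, 4, 0, 2); ‖c_1‖ = 4.8990, so q_1 = (-0.4082, 0.8165, 0.0000, 0.4082).
q_1·c_2 = (-0.4082)·(-4) + 0.8165·3 + 0.0000·(-2) + 0.4082·2 = 4.8990.
u_2 = c_2 − 4.8990·q_1 = (-2.0000, -1.0000, -2.0000, 0.0000).
‖u_2‖ = 3.0000, so q_2 = (-0.6667, -0.3333, -0.6667, 0.0000).
q_1·c_3 = (-0.4082)·(-3) + 0.8165·(-1) + 0.0000·(-3) + 0.4082·(-3) = -0.8165; q_2·c_3 = (-0.6667)·(-3) + (-0.3333)·(-1) + (-0.6667)·(-3) + (0.0000)·(-3) = 4.3333.
u_3 = c_3 + 0.8165·q_1 − 4.3333·q_2 = (-0.4444, 1.1111, -0.1111, -2.6667).
‖u_3‖ = 2.9250, so q_3 = (-0.1519, 0.3799, -0.0380, -0.9117).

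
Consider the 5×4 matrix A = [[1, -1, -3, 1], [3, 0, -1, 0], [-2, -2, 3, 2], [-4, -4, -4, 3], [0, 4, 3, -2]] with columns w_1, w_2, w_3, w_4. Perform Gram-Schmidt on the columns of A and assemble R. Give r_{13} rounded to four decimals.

w_1 = (1, 3, -2, -4, 0); ‖w_1‖ = 5.4772, so q_1 = (0.1826, 0.5477, -0.3651, -0.7303, 0.0000).
r_{13} = q_1·w_3 = 0.7303.

r_{13} = 0.7303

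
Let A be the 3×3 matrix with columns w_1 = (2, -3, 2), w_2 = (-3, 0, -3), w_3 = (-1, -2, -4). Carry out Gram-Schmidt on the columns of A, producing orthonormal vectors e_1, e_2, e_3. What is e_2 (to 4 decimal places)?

w_1 = (2, -3, 2); ‖w_1‖ = 4.1231, so e_1 = (0.4851, -0.7276, 0.4851).
e_1·w_2 = 0.4851·(-3) + (-0.7276)·0 + 0.4851·(-3) = -2.9104.
u_2 = w_2 + 2.9104·e_1 = (-1.5882, -2.1176, -1.5882).
‖u_2‖ = 3.0870, so e_2 = (-0.5145, -0.6860, -0.5145).

e_2 = (-0.5145, -0.6860, -0.5145)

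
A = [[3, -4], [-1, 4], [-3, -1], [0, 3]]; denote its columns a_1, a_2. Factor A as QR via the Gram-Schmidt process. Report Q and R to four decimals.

a_1 = (3, -1, -3, 0); ‖a_1‖ = 4.3589, so e_1 = (0.6882, -0.2294, -0.6882, 0.0000).
e_1·a_2 = 0.6882·(-4) + (-0.2294)·4 + (-0.6882)·(-1) + 0.0000·3 = -2.9824.
u_2 = a_2 + 2.9824·e_1 = (-1.9474, 3.3158, -3.0526, 3.0000).
‖u_2‖ = 5.7537, so e_2 = (-0.3385, 0.5763, -0.5305, 0.5214).

Q = [[0.6882, -0.3385], [-0.2294, 0.5763], [-0.6882, -0.5305], [0.0000, 0.5214]], R = [[4.3589, -2.9824], [0.0000, 5.7537]]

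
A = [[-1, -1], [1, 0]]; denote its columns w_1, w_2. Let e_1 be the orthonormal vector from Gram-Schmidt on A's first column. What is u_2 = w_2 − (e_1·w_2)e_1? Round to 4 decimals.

u_2 = (-0.5000, -0.5000)

w_1 = (-1, 1); ‖w_1‖ = 1.4142, so e_1 = (-0.7071, 0.7071).
e_1·w_2 = (-0.7071)·(-1) + 0.7071·0 = 0.7071.
u_2 = w_2 − 0.7071·e_1 = (-0.5000, -0.5000).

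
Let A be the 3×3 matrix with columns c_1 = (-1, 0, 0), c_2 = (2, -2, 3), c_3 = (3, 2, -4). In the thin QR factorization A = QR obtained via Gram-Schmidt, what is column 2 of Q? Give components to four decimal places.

e_1 = c_1/‖c_1‖ = (-1, 0, 0)/1.0000 = (-1.0000, 0.0000, 0.0000).
r_{12} = e_1·c_2 = -2.0000.
u_2 = c_2 + 2.0000·e_1 = (0.0000, -2.0000, 3.0000).
‖u_2‖ = 3.6056, so e_2 = (0.0000, -0.5547, 0.8321).

e_2 = (0.0000, -0.5547, 0.8321)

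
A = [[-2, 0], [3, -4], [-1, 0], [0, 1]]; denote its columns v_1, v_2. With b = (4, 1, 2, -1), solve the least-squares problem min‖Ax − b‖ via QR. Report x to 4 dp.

x = (-1.9043, -1.6383)

v_1 = (-2, 3, -1, 0); ‖v_1‖ = 3.7417, so q_1 = (-0.5345, 0.8018, -0.2673, 0.0000).
q_1·v_2 = (-0.5345)·0 + 0.8018·(-4) + (-0.2673)·0 + 0.0000·1 = -3.2071.
u_2 = v_2 + 3.2071·q_1 = (-1.7143, -1.4286, -0.8571, 1.0000).
‖u_2‖ = 2.5912, so q_2 = (-0.6616, -0.5513, -0.3308, 0.3859).
Qᵀb = (-1.8708, -4.2451).
Back-substitute: x_2 = -4.2451/2.5912 = -1.6383.
x_1 = (-1.8708 + 3.2071·(-1.6383))/3.7417 = -1.9043.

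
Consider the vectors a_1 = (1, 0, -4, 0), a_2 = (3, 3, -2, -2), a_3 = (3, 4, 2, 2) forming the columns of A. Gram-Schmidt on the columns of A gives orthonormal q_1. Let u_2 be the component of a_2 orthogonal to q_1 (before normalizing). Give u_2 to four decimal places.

q_1 = a_1/‖a_1‖ = (1, 0, -4, 0)/4.1231 = (0.2425, 0.0000, -0.9701, 0.0000).
r_{12} = q_1·a_2 = 2.6679.
u_2 = a_2 − 2.6679·q_1 = (2.3529, 3.0000, 0.5882, -2.0000).

u_2 = (2.3529, 3.0000, 0.5882, -2.0000)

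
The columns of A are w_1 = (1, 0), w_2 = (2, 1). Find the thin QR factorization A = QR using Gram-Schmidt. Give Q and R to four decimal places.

q_1 = w_1/‖w_1‖ = (1, 0)/1.0000 = (1.0000, 0.0000).
r_{12} = q_1·w_2 = 2.0000.
u_2 = w_2 − 2.0000·q_1 = (0.0000, 1.0000).
‖u_2‖ = 1.0000, so q_2 = (0.0000, 1.0000).

Q = [[1.0000, 0.0000], [0.0000, 1.0000]], R = [[1.0000, 2.0000], [0.0000, 1.0000]]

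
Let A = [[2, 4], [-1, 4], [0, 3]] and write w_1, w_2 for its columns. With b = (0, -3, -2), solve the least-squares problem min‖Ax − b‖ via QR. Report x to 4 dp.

w_1 = (2, -1, 0); ‖w_1‖ = 2.2361, so q_1 = (0.8944, -0.4472, 0.0000).
q_1·w_2 = 0.8944·4 + (-0.4472)·4 + 0.0000·3 = 1.7889.
u_2 = w_2 − 1.7889·q_1 = (2.4000, 4.8000, 3.0000).
‖u_2‖ = 6.1482, so q_2 = (0.3904, 0.7807, 0.4880).
Qᵀb = (1.3416, -3.3181).
Back-substitute: x_2 = -3.3181/6.1482 = -0.5397.
x_1 = (1.3416 − 1.7889·(-0.5397))/2.2361 = 1.0317.

x = (1.0317, -0.5397)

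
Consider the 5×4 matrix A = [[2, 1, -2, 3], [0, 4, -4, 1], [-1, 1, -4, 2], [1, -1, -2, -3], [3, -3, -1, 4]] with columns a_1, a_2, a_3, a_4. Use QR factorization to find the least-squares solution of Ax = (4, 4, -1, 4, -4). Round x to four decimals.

q_1 = a_1/‖a_1‖ = (2, 0, -1, 1, 3)/3.8730 = (0.5164, 0.0000, -0.2582, 0.2582, 0.7746).
r_{12} = q_1·a_2 = -2.3238.
u_2 = a_2 + 2.3238·q_1 = (2.2000, 4.0000, 0.4000, -0.4000, -1.2000).
‖u_2‖ = 4.7539, so q_2 = (0.4628, 0.8414, 0.0841, -0.0841, -0.2524).
r_{13} = q_1·a_3 = -1.2910; r_{23} = q_2·a_3 = -4.2070.
u_3 = a_3 + 1.2910·q_1 + 4.2070·q_2 = (0.6136, -0.4602, -3.9794, -2.0206, -1.0619).
‖u_3‖ = 4.6513, so q_3 = (0.1319, -0.0989, -0.8555, -0.4344, -0.2283).
r_{14} = q_1·a_4 = 3.3566; r_{24} = q_2·a_4 = 1.6407; r_{34} = q_3·a_4 = -1.0242.
u_4 = a_4 − 3.3566·q_1 − 1.6407·q_2 + 1.0242·q_3 = (0.6425, -0.4819, 1.8523, -4.1736, 1.5803).
‖u_4‖ = 4.8982, so q_4 = (0.1312, -0.0984, 0.3782, -0.8521, 0.3226).
Qᵀb = (0.2582, 5.8057, 0.1630, -4.9458).
Back-substitute: x_4 = -4.9458/4.8982 = -1.0097.
x_3 = (0.1630 + 1.0242·(-1.0097))/4.6513 = -0.1873.
x_2 = (5.8057 + 4.2070·(-0.1873) − 1.6407·(-1.0097))/4.7539 = 1.4040.
x_1 = (0.2582 + 2.3238·1.4040 + 1.2910·(-0.1873) − 3.3566·(-1.0097))/3.8730 = 1.7217.

x = (1.7217, 1.4040, -0.1873, -1.0097)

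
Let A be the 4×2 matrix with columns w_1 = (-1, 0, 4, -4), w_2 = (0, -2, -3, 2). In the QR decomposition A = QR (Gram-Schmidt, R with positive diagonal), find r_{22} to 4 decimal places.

r_{22} = 2.2088

w_1 = (-1, 0, 4, -4); ‖w_1‖ = 5.7446, so e_1 = (-0.1741, 0.0000, 0.6963, -0.6963).
e_1·w_2 = (-0.1741)·0 + 0.0000·(-2) + 0.6963·(-3) + (-0.6963)·2 = -3.4816.
u_2 = w_2 + 3.4816·e_1 = (-0.6061, -2.0000, -0.5758, -0.4242).
r_{22} = ‖u_2‖ = 2.2088.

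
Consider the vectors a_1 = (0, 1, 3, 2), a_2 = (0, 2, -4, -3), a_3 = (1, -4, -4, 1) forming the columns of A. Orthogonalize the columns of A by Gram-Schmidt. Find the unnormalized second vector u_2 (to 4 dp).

a_1 = (0, 1, 3, 2); ‖a_1‖ = 3.7417, so q_1 = (0.0000, 0.2673, 0.8018, 0.5345).
q_1·a_2 = 0.0000·0 + 0.2673·2 + 0.8018·(-4) + 0.5345·(-3) = -4.2762.
u_2 = a_2 + 4.2762·q_1 = (0.0000, 3.1429, -0.5714, -0.7143).

u_2 = (0.0000, 3.1429, -0.5714, -0.7143)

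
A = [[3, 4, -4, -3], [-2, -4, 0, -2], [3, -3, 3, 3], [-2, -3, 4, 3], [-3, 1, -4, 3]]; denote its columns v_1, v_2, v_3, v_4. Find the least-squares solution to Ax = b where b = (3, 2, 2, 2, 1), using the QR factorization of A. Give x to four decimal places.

x = (0.4506, -0.6713, -0.5857, 0.1626)

e_1 = v_1/‖v_1‖ = (3, -2, 3, -2, -3)/5.9161 = (0.5071, -0.3381, 0.5071, -0.3381, -0.5071).
r_{12} = e_1·v_2 = 2.3664.
u_2 = v_2 − 2.3664·e_1 = (2.8000, -3.2000, -4.2000, -2.2000, 2.2000).
‖u_2‖ = 6.7380, so e_2 = (0.4156, -0.4749, -0.6233, -0.3265, 0.3265).
r_{13} = e_1·v_3 = 0.1690; r_{23} = e_2·v_3 = -6.1443.
u_3 = v_3 − 0.1690·e_1 + 6.1443·e_2 = (-1.5324, -2.8609, -0.9157, 2.0510, -1.9081).
‖u_3‖ = 4.3839, so e_3 = (-0.3496, -0.6526, -0.2089, 0.4678, -0.4353).
r_{14} = e_1·v_4 = -1.8593; r_{24} = e_2·v_4 = -2.1668; r_{34} = e_3·v_4 = 1.8250.
u_4 = v_4 + 1.8593·e_1 + 2.1668·e_2 − 1.8250·e_3 = (-0.5188, -2.4667, 2.9734, 0.8101, 3.5590).
‖u_4‖ = 5.3401, so e_4 = (-0.0971, -0.4619, 0.5568, 0.1517, 0.6665).
Qᵀb = (0.6761, -1.2764, -2.2711, 0.8682).
Back-substitute: x_4 = 0.8682/5.3401 = 0.1626.
x_3 = (-2.2711 − 1.8250·0.1626)/4.3839 = -0.5857.
x_2 = (-1.2764 + 6.1443·(-0.5857) + 2.1668·0.1626)/6.7380 = -0.6713.
x_1 = (0.6761 − 2.3664·(-0.6713) − 0.1690·(-0.5857) + 1.8593·0.1626)/5.9161 = 0.4506.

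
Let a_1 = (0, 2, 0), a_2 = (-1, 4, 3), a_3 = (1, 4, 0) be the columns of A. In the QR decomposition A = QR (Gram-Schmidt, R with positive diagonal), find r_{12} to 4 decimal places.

r_{12} = 4.0000

a_1 = (0, 2, 0); ‖a_1‖ = 2.0000, so e_1 = (0.0000, 1.0000, 0.0000).
r_{12} = e_1·a_2 = 4.0000.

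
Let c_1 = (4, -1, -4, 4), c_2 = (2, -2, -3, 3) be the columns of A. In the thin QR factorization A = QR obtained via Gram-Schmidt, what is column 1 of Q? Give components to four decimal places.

e_1 = c_1/‖c_1‖ = (4, -1, -4, 4)/7.0000 = (0.5714, -0.1429, -0.5714, 0.5714).

e_1 = (0.5714, -0.1429, -0.5714, 0.5714)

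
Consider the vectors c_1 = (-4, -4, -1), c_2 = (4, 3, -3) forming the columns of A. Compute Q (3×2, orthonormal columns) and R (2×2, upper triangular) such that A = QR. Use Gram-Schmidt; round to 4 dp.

c_1 = (-4, -4, -1); ‖c_1‖ = 5.7446, so e_1 = (-0.6963, -0.6963, -0.1741).
e_1·c_2 = (-0.6963)·4 + (-0.6963)·3 + (-0.1741)·(-3) = -4.3519.
u_2 = c_2 + 4.3519·e_1 = (0.9697, -0.0303, -3.7576).
‖u_2‖ = 3.8808, so e_2 = (0.2499, -0.0078, -0.9682).

Q = [[-0.6963, 0.2499], [-0.6963, -0.0078], [-0.1741, -0.9682]], R = [[5.7446, -4.3519], [0.0000, 3.8808]]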